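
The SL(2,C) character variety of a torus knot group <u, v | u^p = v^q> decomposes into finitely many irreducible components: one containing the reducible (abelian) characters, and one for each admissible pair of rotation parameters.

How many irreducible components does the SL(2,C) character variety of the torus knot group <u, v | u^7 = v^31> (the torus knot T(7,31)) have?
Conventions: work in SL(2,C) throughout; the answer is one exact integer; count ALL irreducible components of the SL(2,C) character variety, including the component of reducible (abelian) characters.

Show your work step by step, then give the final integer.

91

In the torus knot group T(7,31), u^7 = v^31 is central, so an irreducible representation sends it to +I or -I (Schur).
This locks tr(u) to 2*cos(pi*alpha/7), alpha in 1..6, and tr(v) to 2*cos(pi*beta/31), beta in 1..30, on each component of irreducible characters.
u^7 = (-1)^alpha I and v^31 = (-1)^beta I must agree, so alpha and beta have equal parity.
count pairs: odd alpha (3 choices) x odd beta (15), plus even alpha (3) x even beta (15): 3*15 + 3*15 = 90.
That is 90 components of irreducible characters, and with the reducible (abelian) component the total is 91.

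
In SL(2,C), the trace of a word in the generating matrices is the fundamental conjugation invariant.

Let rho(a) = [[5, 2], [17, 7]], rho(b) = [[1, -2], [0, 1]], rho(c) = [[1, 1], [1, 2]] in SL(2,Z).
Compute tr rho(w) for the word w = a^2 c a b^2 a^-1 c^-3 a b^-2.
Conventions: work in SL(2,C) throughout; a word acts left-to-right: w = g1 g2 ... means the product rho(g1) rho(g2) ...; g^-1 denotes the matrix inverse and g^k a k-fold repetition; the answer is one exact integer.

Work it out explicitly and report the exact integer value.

-208503618

rho(a) = [[5, 2], [17, 7]]
... * rho(a) = [[5, 2], [17, 7]]  ->  [[59, 24], [204, 83]]
... * rho(c) = [[1, 1], [1, 2]]  ->  [[83, 107], [287, 370]]
... * rho(a) = [[5, 2], [17, 7]]  ->  [[2234, 915], [7725, 3164]]
... * rho(b) = [[1, -2], [0, 1]]  ->  [[2234, -3553], [7725, -12286]]
... * rho(b) = [[1, -2], [0, 1]]  ->  [[2234, -8021], [7725, -27736]]
... * rho(a^-1) = [[7, -2], [-17, 5]]  ->  [[151995, -44573], [525587, -154130]]
... * rho(c^-1) = [[2, -1], [-1, 1]]  ->  [[348563, -196568], [1205304, -679717]]
... * rho(c^-1) = [[2, -1], [-1, 1]]  ->  [[893694, -545131], [3090325, -1885021]]
... * rho(c^-1) = [[2, -1], [-1, 1]]  ->  [[2332519, -1438825], [8065671, -4975346]]
... * rho(a) = [[5, 2], [17, 7]]  ->  [[-12797430, -5406737], [-44252527, -18696080]]
... * rho(b^-1) = [[1, 2], [0, 1]]  ->  [[-12797430, -31001597], [-44252527, -107201134]]
... * rho(b^-1) = [[1, 2], [0, 1]]  ->  [[-12797430, -56596457], [-44252527, -195706188]]
tr = -12797430 + -195706188 = -208503618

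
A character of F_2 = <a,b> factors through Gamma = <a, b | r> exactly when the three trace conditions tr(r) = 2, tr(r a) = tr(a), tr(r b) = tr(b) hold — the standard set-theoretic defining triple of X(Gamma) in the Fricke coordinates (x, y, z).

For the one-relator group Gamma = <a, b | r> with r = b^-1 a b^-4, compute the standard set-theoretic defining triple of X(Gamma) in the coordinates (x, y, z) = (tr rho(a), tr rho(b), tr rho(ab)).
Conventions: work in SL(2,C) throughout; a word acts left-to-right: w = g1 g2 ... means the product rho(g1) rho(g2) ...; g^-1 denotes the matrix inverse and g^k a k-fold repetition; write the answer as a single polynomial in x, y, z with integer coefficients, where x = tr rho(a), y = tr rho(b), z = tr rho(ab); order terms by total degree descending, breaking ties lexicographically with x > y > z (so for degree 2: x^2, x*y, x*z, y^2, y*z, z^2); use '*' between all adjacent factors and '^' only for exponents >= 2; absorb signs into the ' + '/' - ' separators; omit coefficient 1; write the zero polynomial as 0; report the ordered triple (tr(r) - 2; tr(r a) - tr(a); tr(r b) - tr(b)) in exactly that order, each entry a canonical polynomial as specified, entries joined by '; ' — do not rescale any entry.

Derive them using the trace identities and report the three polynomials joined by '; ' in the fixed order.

tr(b^-1 a) = tr(a)*tr(b) - tr(a b)   [inverse elimination on b] = x*y - z
next, tr(b^-2 a) = tr(b^-1 a)*tr(b) - tr(b^-1 a b)   [inverse elimination on b] = x*y^2 - y*z - x
tr(b^-1 a b^-2) = tr(b^-2 a)*tr(b) - tr(b^-2 a b)   [inverse elimination on b] = x*y^3 - y^2*z - 2*x*y + z
and tr(b^-2 a b^-2) = tr(b^-1 a b^-2)*tr(b) - tr(b^-1 a b^-1)   [inverse elimination on b] = x*y^4 - y^3*z - 3*x*y^2 + 2*y*z + x
tr(b^-1 a b^-4) = tr(b^-2 a b^-2)*tr(b) - tr(b^-2 a b^-1)   [inverse elimination on b] = x*y^5 - y^4*z - 4*x*y^3 + 3*y^2*z + 3*x*y - z
tr(a^2) = tr(a)*tr(a) - tr(1) = x^2 - 2
next, tr(a^2 b) = tr(a)*tr(b a) - tr(b) = x*z - y
tr(a b^-1 a) = tr(a^2)*tr(b) - tr(a^2 b) = x^2*y - x*z - y
tr(a b a b) = tr(a b)*tr(a b) - tr(1) = z^2 - 2
and tr(a b^-1 a b) = tr(a b a)*tr(b) - tr(a b a b) = x*y*z - y^2 - z^2 + 2
tr(a b^-1 a b^-1) = tr(a b^-1 a)*tr(b) - tr(a b^-1 a b) = x^2*y^2 - 2*x*y*z + z^2 - 2
and tr(b^-1 a b^-1 a b^-1) = tr(a b^-1 a b^-1)*tr(b) - tr(a b^-1 a) = x^2*y^3 - 2*x*y^2*z - x^2*y + y*z^2 + x*z - y
tr(b^-2 a b^-1 a b^-1) = tr(b^-1 a b^-1 a b^-1)*tr(b) - tr(b^-1 a b^-1 a) = x^2*y^4 - 2*x*y^3*z - 2*x^2*y^2 + y^2*z^2 + 3*x*y*z - y^2 - z^2 + 2
tr(b^-1 a b^-4 a) = tr(b^-2 a b^-1 a b^-1)*tr(b) - tr(b^-2 a b^-1 a) = x^2*y^5 - 2*x*y^4*z - 3*x^2*y^3 + y^3*z^2 + 5*x*y^2*z + x^2*y - y^3 - 2*y*z^2 - x*z + 3*y
assemble the triple (tr(r) - 2; tr(r a) - x; tr(r b) - y)

x*y^5 - y^4*z - 4*x*y^3 + 3*y^2*z + 3*x*y - z - 2; x^2*y^5 - 2*x*y^4*z - 3*x^2*y^3 + y^3*z^2 + 5*x*y^2*z + x^2*y - y^3 - 2*y*z^2 - x*z - x + 3*y; x*y^4 - y^3*z - 3*x*y^2 + 2*y*z + x - y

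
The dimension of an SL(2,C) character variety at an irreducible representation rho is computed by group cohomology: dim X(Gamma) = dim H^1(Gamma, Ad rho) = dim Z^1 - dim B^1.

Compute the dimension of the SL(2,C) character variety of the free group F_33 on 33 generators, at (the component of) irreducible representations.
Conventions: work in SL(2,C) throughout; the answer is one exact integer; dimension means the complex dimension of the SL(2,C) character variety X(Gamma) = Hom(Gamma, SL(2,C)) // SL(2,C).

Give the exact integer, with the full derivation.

Gamma = F_33 has 33 generators and no relators.
A cocycle picks one sl_2 vector per generator freely, giving dim Z^1 = 3*33 = 99.
Irreducibility makes the coboundary map sl_2 -> Z^1 injective (trivial centralizer), so dim B^1 = 3.
dim H^1 = 99 - 3 = 96, which is dim X.

96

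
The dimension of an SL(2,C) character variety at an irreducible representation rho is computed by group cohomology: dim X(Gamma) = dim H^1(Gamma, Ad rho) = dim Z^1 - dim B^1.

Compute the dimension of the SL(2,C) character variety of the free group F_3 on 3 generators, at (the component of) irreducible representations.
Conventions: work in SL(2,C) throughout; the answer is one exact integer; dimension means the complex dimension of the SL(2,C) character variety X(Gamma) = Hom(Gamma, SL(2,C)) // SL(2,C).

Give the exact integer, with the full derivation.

6

The free group F_3: 3 generators, no relators.
Z^1(Gamma, Ad rho) = (sl_2)^3: a cocycle is a free choice of one sl_2 vector per generator, so dim Z^1 = 3*3 = 9.
Irreducibility makes the coboundary map sl_2 -> Z^1 injective (trivial centralizer), so dim B^1 = 3.
dim X = dim H^1 = dim Z^1 - dim B^1 = 9 - 3 = 6.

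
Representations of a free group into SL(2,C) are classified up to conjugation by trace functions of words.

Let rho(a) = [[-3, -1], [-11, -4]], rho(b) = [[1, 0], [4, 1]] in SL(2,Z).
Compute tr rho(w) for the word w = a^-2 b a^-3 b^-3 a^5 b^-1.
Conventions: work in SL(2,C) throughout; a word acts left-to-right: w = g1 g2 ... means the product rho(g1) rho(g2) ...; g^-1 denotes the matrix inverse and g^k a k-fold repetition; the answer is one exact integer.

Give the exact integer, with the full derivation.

rho(a^-1) = [[-4, 1], [11, -3]]
... * rho(a^-1) = [[-4, 1], [11, -3]]  ->  [[27, -7], [-77, 20]]
... * rho(b) = [[1, 0], [4, 1]]  ->  [[-1, -7], [3, 20]]
... * rho(a^-1) = [[-4, 1], [11, -3]]  ->  [[-73, 20], [208, -57]]
... * rho(a^-1) = [[-4, 1], [11, -3]]  ->  [[512, -133], [-1459, 379]]
... * rho(a^-1) = [[-4, 1], [11, -3]]  ->  [[-3511, 911], [10005, -2596]]
... * rho(b^-1) = [[1, 0], [-4, 1]]  ->  [[-7155, 911], [20389, -2596]]
... * rho(b^-1) = [[1, 0], [-4, 1]]  ->  [[-10799, 911], [30773, -2596]]
... * rho(b^-1) = [[1, 0], [-4, 1]]  ->  [[-14443, 911], [41157, -2596]]
... * rho(a) = [[-3, -1], [-11, -4]]  ->  [[33308, 10799], [-94915, -30773]]
... * rho(a) = [[-3, -1], [-11, -4]]  ->  [[-218713, -76504], [623248, 218007]]
... * rho(a) = [[-3, -1], [-11, -4]]  ->  [[1497683, 524729], [-4267821, -1495276]]
... * rho(a) = [[-3, -1], [-11, -4]]  ->  [[-10265068, -3596599], [29251499, 10248925]]
... * rho(a) = [[-3, -1], [-11, -4]]  ->  [[70357793, 24651464], [-200492672, -70247199]]
... * rho(b^-1) = [[1, 0], [-4, 1]]  ->  [[-28248063, 24651464], [80496124, -70247199]]
tr = -28248063 + -70247199 = -98495262

-98495262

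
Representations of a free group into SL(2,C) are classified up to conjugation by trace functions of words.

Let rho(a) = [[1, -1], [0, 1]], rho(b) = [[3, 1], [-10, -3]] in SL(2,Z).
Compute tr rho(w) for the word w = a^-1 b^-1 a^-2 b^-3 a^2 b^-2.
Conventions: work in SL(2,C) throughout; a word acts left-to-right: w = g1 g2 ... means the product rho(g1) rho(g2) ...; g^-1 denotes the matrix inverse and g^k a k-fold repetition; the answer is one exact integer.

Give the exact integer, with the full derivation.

rho(a^-1) = [[1, 1], [0, 1]]
... * rho(b^-1) = [[-3, -1], [10, 3]]  ->  [[7, 2], [10, 3]]
... * rho(a^-1) = [[1, 1], [0, 1]]  ->  [[7, 9], [10, 13]]
... * rho(a^-1) = [[1, 1], [0, 1]]  ->  [[7, 16], [10, 23]]
... * rho(b^-1) = [[-3, -1], [10, 3]]  ->  [[139, 41], [200, 59]]
... * rho(b^-1) = [[-3, -1], [10, 3]]  ->  [[-7, -16], [-10, -23]]
... * rho(b^-1) = [[-3, -1], [10, 3]]  ->  [[-139, -41], [-200, -59]]
... * rho(a) = [[1, -1], [0, 1]]  ->  [[-139, 98], [-200, 141]]
... * rho(a) = [[1, -1], [0, 1]]  ->  [[-139, 237], [-200, 341]]
... * rho(b^-1) = [[-3, -1], [10, 3]]  ->  [[2787, 850], [4010, 1223]]
... * rho(b^-1) = [[-3, -1], [10, 3]]  ->  [[139, -237], [200, -341]]
tr = 139 + -341 = -202

-202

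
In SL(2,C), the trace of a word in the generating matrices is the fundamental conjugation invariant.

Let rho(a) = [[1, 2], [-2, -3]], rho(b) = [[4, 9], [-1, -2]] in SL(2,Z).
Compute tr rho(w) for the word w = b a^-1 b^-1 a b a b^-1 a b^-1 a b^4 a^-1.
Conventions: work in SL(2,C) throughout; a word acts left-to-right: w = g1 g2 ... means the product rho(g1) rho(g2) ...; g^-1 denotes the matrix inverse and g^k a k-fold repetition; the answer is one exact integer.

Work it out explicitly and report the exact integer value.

rho(b) = [[4, 9], [-1, -2]]
... * rho(a^-1) = [[-3, -2], [2, 1]]  ->  [[6, 1], [-1, 0]]
... * rho(b^-1) = [[-2, -9], [1, 4]]  ->  [[-11, -50], [2, 9]]
... * rho(a) = [[1, 2], [-2, -3]]  ->  [[89, 128], [-16, -23]]
... * rho(b) = [[4, 9], [-1, -2]]  ->  [[228, 545], [-41, -98]]
... * rho(a) = [[1, 2], [-2, -3]]  ->  [[-862, -1179], [155, 212]]
... * rho(b^-1) = [[-2, -9], [1, 4]]  ->  [[545, 3042], [-98, -547]]
... * rho(a) = [[1, 2], [-2, -3]]  ->  [[-5539, -8036], [996, 1445]]
... * rho(b^-1) = [[-2, -9], [1, 4]]  ->  [[3042, 17707], [-547, -3184]]
... * rho(a) = [[1, 2], [-2, -3]]  ->  [[-32372, -47037], [5821, 8458]]
... * rho(b) = [[4, 9], [-1, -2]]  ->  [[-82451, -197274], [14826, 35473]]
... * rho(b) = [[4, 9], [-1, -2]]  ->  [[-132530, -347511], [23831, 62488]]
... * rho(b) = [[4, 9], [-1, -2]]  ->  [[-182609, -497748], [32836, 89503]]
... * rho(b) = [[4, 9], [-1, -2]]  ->  [[-232688, -647985], [41841, 116518]]
... * rho(a^-1) = [[-3, -2], [2, 1]]  ->  [[-597906, -182609], [107513, 32836]]
tr = -597906 + 32836 = -565070

-565070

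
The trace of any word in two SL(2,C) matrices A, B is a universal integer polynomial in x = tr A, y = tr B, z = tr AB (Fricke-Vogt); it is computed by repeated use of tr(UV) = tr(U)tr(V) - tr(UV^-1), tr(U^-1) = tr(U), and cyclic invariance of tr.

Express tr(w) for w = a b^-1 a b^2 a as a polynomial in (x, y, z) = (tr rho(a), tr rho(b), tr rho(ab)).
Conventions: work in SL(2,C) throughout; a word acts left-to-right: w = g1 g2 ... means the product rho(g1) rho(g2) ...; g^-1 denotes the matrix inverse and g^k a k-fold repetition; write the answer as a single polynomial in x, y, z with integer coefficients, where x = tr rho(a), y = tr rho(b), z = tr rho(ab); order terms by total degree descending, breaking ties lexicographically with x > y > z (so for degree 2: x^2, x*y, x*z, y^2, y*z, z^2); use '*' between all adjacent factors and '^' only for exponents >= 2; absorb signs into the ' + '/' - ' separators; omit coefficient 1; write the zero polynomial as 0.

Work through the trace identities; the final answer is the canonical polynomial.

tr(a b a) = tr(a)*tr(b a) - tr(b)   [square of a] = x*z - y
tr(a^3 b) = tr(a)*tr(a b a) - tr(a b)   [square of a] = x^2*z - x*y - z
tr(a^2) = tr(a)*tr(a) - tr(1)   [square of a] = x^2 - 2
tr(a^3) = tr(a)*tr(a^2) - tr(a)   [square of a] = x^3 - 3*x
tr(a b^2 a^2) = tr(b)*tr(a^3 b) - tr(a^3)   [square of b] = x^2*y*z - x^3 - x*y^2 - y*z + 3*x
apply: tr(b a b a) = tr(a b)*tr(a b) - tr(1)   [split at a repeated a] = z^2 - 2
use: tr(b a b) = tr(b)*tr(a b) - tr(a)   [square of b] = y*z - x
tr(a^2 b a b) = tr(a)*tr(b a b a) - tr(b a b)   [square of a] = x*z^2 - y*z - x
tr(a b^2 a^2 b) = tr(b)*tr(a^2 b a b) - tr(a^2 b a)   [square of b] = x*y*z^2 - x^2*z - y^2*z + z
tr(a b^-1 a b^2 a) = tr(a b^2 a^2)*tr(b) - tr(a b^2 a^2 b)   [inverse elimination on b] = x^2*y^2*z - x^3*y - x*y^3 - x*y*z^2 + x^2*z + 3*x*y - z

x^2*y^2*z - x^3*y - x*y^3 - x*y*z^2 + x^2*z + 3*x*y - z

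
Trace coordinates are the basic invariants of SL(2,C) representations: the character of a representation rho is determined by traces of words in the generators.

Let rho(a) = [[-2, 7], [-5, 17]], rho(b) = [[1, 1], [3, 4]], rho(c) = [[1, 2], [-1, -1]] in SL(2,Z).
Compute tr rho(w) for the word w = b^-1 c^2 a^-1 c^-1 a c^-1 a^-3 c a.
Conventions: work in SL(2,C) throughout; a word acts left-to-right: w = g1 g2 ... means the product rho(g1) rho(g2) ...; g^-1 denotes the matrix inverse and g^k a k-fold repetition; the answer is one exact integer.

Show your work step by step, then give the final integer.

rho(b^-1) = [[4, -1], [-3, 1]]
... * rho(c) = [[1, 2], [-1, -1]]  ->  [[5, 9], [-4, -7]]
... * rho(c) = [[1, 2], [-1, -1]]  ->  [[-4, 1], [3, -1]]
... * rho(a^-1) = [[17, -7], [5, -2]]  ->  [[-63, 26], [46, -19]]
... * rho(c^-1) = [[-1, -2], [1, 1]]  ->  [[89, 152], [-65, -111]]
... * rho(a) = [[-2, 7], [-5, 17]]  ->  [[-938, 3207], [685, -2342]]
... * rho(c^-1) = [[-1, -2], [1, 1]]  ->  [[4145, 5083], [-3027, -3712]]
... * rho(a^-1) = [[17, -7], [5, -2]]  ->  [[95880, -39181], [-70019, 28613]]
... * rho(a^-1) = [[17, -7], [5, -2]]  ->  [[1434055, -592798], [-1047258, 432907]]
... * rho(a^-1) = [[17, -7], [5, -2]]  ->  [[21414945, -8852789], [-15638851, 6464992]]
... * rho(c) = [[1, 2], [-1, -1]]  ->  [[30267734, 51682679], [-22103843, -37742694]]
... * rho(a) = [[-2, 7], [-5, 17]]  ->  [[-318948863, 1090479681], [232921156, -796352699]]
tr = -318948863 + -796352699 = -1115301562

-1115301562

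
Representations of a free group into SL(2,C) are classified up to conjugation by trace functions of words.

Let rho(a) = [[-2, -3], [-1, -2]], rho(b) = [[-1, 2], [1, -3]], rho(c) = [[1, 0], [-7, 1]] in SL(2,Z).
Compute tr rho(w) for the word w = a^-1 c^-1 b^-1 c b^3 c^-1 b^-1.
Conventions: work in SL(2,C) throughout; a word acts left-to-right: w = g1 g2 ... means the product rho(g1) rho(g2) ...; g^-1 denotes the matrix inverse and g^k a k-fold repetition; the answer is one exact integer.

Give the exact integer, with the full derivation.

rho(a^-1) = [[-2, 3], [1, -2]]
... * rho(c^-1) = [[1, 0], [7, 1]]  ->  [[19, 3], [-13, -2]]
... * rho(b^-1) = [[-3, -2], [-1, -1]]  ->  [[-60, -41], [41, 28]]
... * rho(c) = [[1, 0], [-7, 1]]  ->  [[227, -41], [-155, 28]]
... * rho(b) = [[-1, 2], [1, -3]]  ->  [[-268, 577], [183, -394]]
... * rho(b) = [[-1, 2], [1, -3]]  ->  [[845, -2267], [-577, 1548]]
... * rho(b) = [[-1, 2], [1, -3]]  ->  [[-3112, 8491], [2125, -5798]]
... * rho(c^-1) = [[1, 0], [7, 1]]  ->  [[56325, 8491], [-38461, -5798]]
... * rho(b^-1) = [[-3, -2], [-1, -1]]  ->  [[-177466, -121141], [121181, 82720]]
tr = -177466 + 82720 = -94746

-94746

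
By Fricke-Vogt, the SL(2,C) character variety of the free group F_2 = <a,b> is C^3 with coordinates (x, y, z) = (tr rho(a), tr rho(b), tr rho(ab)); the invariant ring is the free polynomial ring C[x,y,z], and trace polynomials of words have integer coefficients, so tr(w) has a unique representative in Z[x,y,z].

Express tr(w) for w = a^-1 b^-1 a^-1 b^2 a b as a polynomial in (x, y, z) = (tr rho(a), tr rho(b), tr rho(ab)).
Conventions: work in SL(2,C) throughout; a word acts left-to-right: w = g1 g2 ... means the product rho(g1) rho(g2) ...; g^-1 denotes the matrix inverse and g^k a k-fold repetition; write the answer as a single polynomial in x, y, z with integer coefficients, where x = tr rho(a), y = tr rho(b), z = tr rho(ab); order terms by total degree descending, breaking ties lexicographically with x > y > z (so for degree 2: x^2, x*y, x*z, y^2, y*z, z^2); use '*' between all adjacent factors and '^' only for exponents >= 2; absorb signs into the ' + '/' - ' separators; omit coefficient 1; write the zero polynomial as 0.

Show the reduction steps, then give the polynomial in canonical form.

next, tr(b a b) = tr(b)*tr(a b) - tr(a)  (reduce the b square) = y*z - x
next, tr(b a b a) = tr(b a)*tr(b a) - tr(1)  (split on b) = z^2 - 2
tr(b a b a^-1) = tr(b a b)*tr(a) - tr(b a b a)  (eliminate a^-1) = x*y*z - x^2 - z^2 + 2
tr(a^2 b) = tr(a)*tr(b a) - tr(b)  (reduce the a square) = x*z - y
and tr(a^2) = tr(a)*tr(a) - tr(1)  (reduce the a square) = x^2 - 2
and tr(a b^2 a) = tr(b)*tr(a^2 b) - tr(a^2)  (reduce the b square) = x*y*z - x^2 - y^2 + 2
tr(a b a^2 b) = tr(a)*tr(b a b a) - tr(b a b)  (reduce the a square) = x*z^2 - y*z - x
and tr(a b a^2) = tr(a)*tr(a b a) - tr(a b)  (reduce the a square) = x^2*z - x*y - z
tr(a b^2 a b a) = tr(b)*tr(a b a^2 b) - tr(a b a^2)  (reduce the b square) = x*y*z^2 - x^2*z - y^2*z + z
tr(a b a b a b) = tr(a b a b)*tr(a b) - tr(b a)  (split on a) = z^3 - 3*z
tr(a b^2 a b a b) = tr(b)*tr(a b a b a b) - tr(a b a b a)  (reduce the b square) = y*z^3 - x*z^2 - 2*y*z + x
next, tr(b^-1 a b^2 a b a) = tr(a b^2 a b a)*tr(b) - tr(a b^2 a b a b)  (eliminate b^-1) = x*y^2*z^2 - x^2*y*z - y^3*z - y*z^3 + x*z^2 + 3*y*z - x
next, tr(b^2 a b a^-1 b^-1 a) = tr(b^-1 a b^2 a b)*tr(a) - tr(b^-1 a b^2 a b a)  (eliminate a^-1) = -x*y^2*z^2 + 2*x^2*y*z + y^3*z + y*z^3 - x^3 - x*y^2 - x*z^2 - 3*y*z + 3*x
tr(a^-1 b^-1 a^-1 b^2 a b) = tr(b^2 a b a^-1 b^-1)*tr(a) - tr(b^2 a b a^-1 b^-1 a)  (eliminate a^-1) = x*y^2*z^2 - x^2*y*z - y^3*z - y*z^3 + x*y^2 + 3*y*z - x

x*y^2*z^2 - x^2*y*z - y^3*z - y*z^3 + x*y^2 + 3*y*z - x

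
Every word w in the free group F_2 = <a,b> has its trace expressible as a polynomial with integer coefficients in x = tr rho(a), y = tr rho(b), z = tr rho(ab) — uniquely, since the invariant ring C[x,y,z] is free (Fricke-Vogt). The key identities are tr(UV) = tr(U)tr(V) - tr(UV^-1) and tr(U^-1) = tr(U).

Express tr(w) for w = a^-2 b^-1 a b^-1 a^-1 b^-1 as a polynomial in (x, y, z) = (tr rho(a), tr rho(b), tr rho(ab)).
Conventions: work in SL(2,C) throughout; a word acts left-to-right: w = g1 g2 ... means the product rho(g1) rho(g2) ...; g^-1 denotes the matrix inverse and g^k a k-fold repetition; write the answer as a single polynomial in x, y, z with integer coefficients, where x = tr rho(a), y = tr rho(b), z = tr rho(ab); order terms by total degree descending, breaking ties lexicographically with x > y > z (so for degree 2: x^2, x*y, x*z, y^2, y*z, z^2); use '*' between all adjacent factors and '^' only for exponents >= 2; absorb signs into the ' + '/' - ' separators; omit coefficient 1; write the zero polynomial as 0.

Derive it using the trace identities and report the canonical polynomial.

tr(b^-1) = tr(b) = y
and tr(a b a) = tr(a)*tr(b a) - tr(b)   [square of a] = x*z - y
next, tr(a b a b) = tr(b a)*tr(b a) - tr(1)   [split at a repeated b] = z^2 - 2
and tr(b^-1 a b a) = tr(a b a)*tr(b) - tr(a b a b)   [inverse elimination on b] = x*y*z - y^2 - z^2 + 2
and tr(a^-1 b^-1 a b) = tr(b^-1 a b)*tr(a) - tr(b^-1 a b a)   [inverse elimination on a] = -x*y*z + x^2 + y^2 + z^2 - 2
and tr(a^-1 b^-1 a b^-1) = tr(a^-1 b^-1 a)*tr(b) - tr(a^-1 b^-1 a b)   [inverse elimination on b] = x*y*z - x^2 - z^2 + 2
tr(b^-1 a) = tr(a)*tr(b) - tr(a b)   [inverse elimination on b] = x*y - z
tr(b^-1 a b^-1) = tr(b^-1 a)*tr(b) - tr(b^-1 a b)   [inverse elimination on b] = x*y^2 - y*z - x
tr(b^-1 a^-2 b^-1 a) = tr(a^-1 b^-1 a b^-1)*tr(a) - tr(a^-1 b^-1 a b^-1 a)   [inverse elimination on a] = x^2*y*z - x^3 - x*y^2 - x*z^2 + y*z + 3*x
and tr(b^-1 a^-2 b^-1 a b^-1) = tr(b^-1 a^-2 b^-1 a)*tr(b) - tr(b^-1 a^-2 b^-1 a b)   [inverse elimination on b] = x^2*y^2*z - x^3*y - x*y^3 - x*y*z^2 + y^2*z + 3*x*y - z
tr(b^2 a) = tr(b)*tr(a b) - tr(a)   [square of b] = y*z - x
and tr(b^2) = tr(b)*tr(b) - tr(1)   [square of b] = y^2 - 2
and tr(b a^2 b) = tr(a)*tr(b^2 a) - tr(b^2)   [square of a] = x*y*z - x^2 - y^2 + 2
tr(a^2 b a^-2 b) = tr(b a^2 b a^-1)*tr(a) - tr(b a^2 b)   [inverse elimination on a] = x^3*y*z - x^4 - x^2*y^2 - x^2*z^2 + 4*x^2 + y^2 - 2
tr(a b a^-2 b^-1 a) = tr(a^2 b a^-2)*tr(b) - tr(a^2 b a^-2 b)   [inverse elimination on b] = -x^3*y*z + x^4 + x^2*y^2 + x^2*z^2 - 4*x^2 + 2
and tr(b a b a b) = tr(b)*tr(a b a b) - tr(a b a)   [square of b] = y*z^2 - x*z - y
and tr(b a b a b a) = tr(b a)*tr(b a b a) - tr(b^-1 a^-1)   [split at a repeated b] = z^3 - 3*z
and tr(a^-1 b a b a b) = tr(b a b a b)*tr(a) - tr(b a b a b a)   [inverse elimination on a] = x*y*z^2 - x^2*z - z^3 - x*y + 3*z
next, tr(a b a b a^-2 b) = tr(a^-1 b a b a b)*tr(a) - tr(a^-1 b a b a b a)   [inverse elimination on a] = x^2*y*z^2 - x^3*z - x*z^3 - x^2*y - y*z^2 + 4*x*z + y
tr(a b a^-2 b^-1 a b) = tr(a b a b a^-2)*tr(b) - tr(a b a b a^-2 b)   [inverse elimination on b] = -x^2*y*z^2 + x^3*z + x*y^2*z + x*z^3 - 4*x*z + y
tr(a^-2 b^-1 a b^-1 a b) = tr(a b a^-2 b^-1 a)*tr(b) - tr(a b a^-2 b^-1 a b)   [inverse elimination on b] = -x^3*y^2*z + x^4*y + x^2*y^3 + 2*x^2*y*z^2 - x^3*z - x*y^2*z - x*z^3 - 4*x^2*y + 4*x*z + y
and tr(b^-1 a^-2 b^-1 a b^-1 a) = tr(a^-2 b^-1 a b^-1 a)*tr(b) - tr(a^-2 b^-1 a b^-1 a b)   [inverse elimination on b] = x^3*y^2*z - x^4*y - x^2*y^3 - 2*x^2*y*z^2 + x^3*z + 2*x*y^2*z + x*z^3 + 3*x^2*y - y*z^2 - 4*x*z + y
tr(a^-2 b^-1 a b^-1 a^-1 b^-1) = tr(b^-1 a^-2 b^-1 a b^-1)*tr(a) - tr(b^-1 a^-2 b^-1 a b^-1 a)   [inverse elimination on a] = x^2*y*z^2 - x^3*z - x*y^2*z - x*z^3 + y*z^2 + 3*x*z - y

x^2*y*z^2 - x^3*z - x*y^2*z - x*z^3 + y*z^2 + 3*x*z - y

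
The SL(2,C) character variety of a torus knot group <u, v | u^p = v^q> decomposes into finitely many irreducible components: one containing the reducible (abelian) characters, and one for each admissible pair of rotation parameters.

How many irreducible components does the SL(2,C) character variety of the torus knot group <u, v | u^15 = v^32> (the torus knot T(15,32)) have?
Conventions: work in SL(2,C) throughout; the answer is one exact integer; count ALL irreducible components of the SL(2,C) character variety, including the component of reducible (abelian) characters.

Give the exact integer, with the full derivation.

218

Gamma = < u, v | u^15 = v^32 > (torus knot T(15,32)); the central element u^15 = v^32 acts as +I or -I in any irreducible SL(2,C) representation.
This locks tr(u) to 2*cos(pi*alpha/15), alpha in 1..14, and tr(v) to 2*cos(pi*beta/32), beta in 1..31, on each component of irreducible characters.
u^15 = (-1)^alpha I and v^32 = (-1)^beta I must agree, so alpha and beta have equal parity.
count pairs: odd alpha (7 choices) x odd beta (16), plus even alpha (7) x even beta (15): 7*16 + 7*15 = 217.
components with irreducible characters: 217; plus the single component of reducible (abelian) characters: total 218.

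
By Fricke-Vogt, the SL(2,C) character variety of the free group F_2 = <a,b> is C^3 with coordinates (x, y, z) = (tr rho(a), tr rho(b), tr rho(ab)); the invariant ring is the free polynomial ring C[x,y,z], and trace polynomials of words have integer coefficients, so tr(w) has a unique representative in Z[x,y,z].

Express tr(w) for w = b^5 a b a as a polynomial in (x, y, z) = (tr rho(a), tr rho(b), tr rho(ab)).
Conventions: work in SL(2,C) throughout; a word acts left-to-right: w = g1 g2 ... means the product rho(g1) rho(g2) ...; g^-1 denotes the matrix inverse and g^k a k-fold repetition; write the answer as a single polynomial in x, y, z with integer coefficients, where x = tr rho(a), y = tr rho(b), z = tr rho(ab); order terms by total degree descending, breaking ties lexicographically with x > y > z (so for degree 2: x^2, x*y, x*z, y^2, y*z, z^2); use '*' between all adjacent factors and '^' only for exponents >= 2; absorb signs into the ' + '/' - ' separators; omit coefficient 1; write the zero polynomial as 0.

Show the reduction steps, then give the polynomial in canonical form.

tr(a b a b) = tr(b a) tr(b a) - tr(1) = z^2 - 2
tr(a b a) = tr(a) tr(b a) - tr(b) = x*z - y
tr(a b a b^2) = tr(b) tr(a b a b) - tr(a b a) = y*z^2 - x*z - y
tr(b a b a b^2) = tr(b) tr(a b a b^2) - tr(a b a b) = y^2*z^2 - x*y*z - y^2 - z^2 + 2
tr(b a b a b^3) = tr(b) tr(b a b a b^2) - tr(b a b a b) = y^3*z^2 - x*y^2*z - y^3 - 2*y*z^2 + x*z + 3*y
tr(b^5 a b a) = tr(b) tr(b a b a b^3) - tr(b a b a b^2) = y^4*z^2 - x*y^3*z - y^4 - 3*y^2*z^2 + 2*x*y*z + 4*y^2 + z^2 - 2

y^4*z^2 - x*y^3*z - y^4 - 3*y^2*z^2 + 2*x*y*z + 4*y^2 + z^2 - 2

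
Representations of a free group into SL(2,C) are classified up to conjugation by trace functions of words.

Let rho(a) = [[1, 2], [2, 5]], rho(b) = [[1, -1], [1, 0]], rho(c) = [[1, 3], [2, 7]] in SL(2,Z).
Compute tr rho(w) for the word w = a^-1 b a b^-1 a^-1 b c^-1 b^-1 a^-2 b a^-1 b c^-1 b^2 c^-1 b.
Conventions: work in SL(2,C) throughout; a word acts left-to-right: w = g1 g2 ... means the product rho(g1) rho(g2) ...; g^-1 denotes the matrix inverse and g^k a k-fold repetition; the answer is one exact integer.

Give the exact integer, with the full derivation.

rho(a^-1) = [[5, -2], [-2, 1]]
... * rho(b) = [[1, -1], [1, 0]]  ->  [[3, -5], [-1, 2]]
... * rho(a) = [[1, 2], [2, 5]]  ->  [[-7, -19], [3, 8]]
... * rho(b^-1) = [[0, 1], [-1, 1]]  ->  [[19, -26], [-8, 11]]
... * rho(a^-1) = [[5, -2], [-2, 1]]  ->  [[147, -64], [-62, 27]]
... * rho(b) = [[1, -1], [1, 0]]  ->  [[83, -147], [-35, 62]]
... * rho(c^-1) = [[7, -3], [-2, 1]]  ->  [[875, -396], [-369, 167]]
... * rho(b^-1) = [[0, 1], [-1, 1]]  ->  [[396, 479], [-167, -202]]
... * rho(a^-1) = [[5, -2], [-2, 1]]  ->  [[1022, -313], [-431, 132]]
... * rho(a^-1) = [[5, -2], [-2, 1]]  ->  [[5736, -2357], [-2419, 994]]
... * rho(b) = [[1, -1], [1, 0]]  ->  [[3379, -5736], [-1425, 2419]]
... * rho(a^-1) = [[5, -2], [-2, 1]]  ->  [[28367, -12494], [-11963, 5269]]
... * rho(b) = [[1, -1], [1, 0]]  ->  [[15873, -28367], [-6694, 11963]]
... * rho(c^-1) = [[7, -3], [-2, 1]]  ->  [[167845, -75986], [-70784, 32045]]
... * rho(b) = [[1, -1], [1, 0]]  ->  [[91859, -167845], [-38739, 70784]]
... * rho(b) = [[1, -1], [1, 0]]  ->  [[-75986, -91859], [32045, 38739]]
... * rho(c^-1) = [[7, -3], [-2, 1]]  ->  [[-348184, 136099], [146837, -57396]]
... * rho(b) = [[1, -1], [1, 0]]  ->  [[-212085, 348184], [89441, -146837]]
tr = -212085 + -146837 = -358922

-358922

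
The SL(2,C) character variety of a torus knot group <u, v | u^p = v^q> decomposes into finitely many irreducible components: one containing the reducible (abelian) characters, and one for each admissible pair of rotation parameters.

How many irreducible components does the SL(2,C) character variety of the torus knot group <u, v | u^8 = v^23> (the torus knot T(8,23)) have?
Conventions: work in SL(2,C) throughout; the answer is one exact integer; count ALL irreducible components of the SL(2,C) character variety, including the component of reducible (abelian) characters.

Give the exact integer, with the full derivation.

78

For T(8,23): irreducibility forces the central element u^8 = v^23 to one of +I, -I.
So on each irreducible component the traces are pinned: tr(u) = 2*cos(pi*alpha/8) with 1 <= alpha <= 7, tr(v) = 2*cos(pi*beta/23) with 1 <= beta <= 22.
The two central values (-1)^alpha I and (-1)^beta I must be the same matrix, so alpha and beta share a parity.
Enumerate parity-matched pairs: 4*11 odd-odd plus 3*11 even-even gives 77.
That is 77 components of irreducible characters, and with the reducible (abelian) component the total is 78.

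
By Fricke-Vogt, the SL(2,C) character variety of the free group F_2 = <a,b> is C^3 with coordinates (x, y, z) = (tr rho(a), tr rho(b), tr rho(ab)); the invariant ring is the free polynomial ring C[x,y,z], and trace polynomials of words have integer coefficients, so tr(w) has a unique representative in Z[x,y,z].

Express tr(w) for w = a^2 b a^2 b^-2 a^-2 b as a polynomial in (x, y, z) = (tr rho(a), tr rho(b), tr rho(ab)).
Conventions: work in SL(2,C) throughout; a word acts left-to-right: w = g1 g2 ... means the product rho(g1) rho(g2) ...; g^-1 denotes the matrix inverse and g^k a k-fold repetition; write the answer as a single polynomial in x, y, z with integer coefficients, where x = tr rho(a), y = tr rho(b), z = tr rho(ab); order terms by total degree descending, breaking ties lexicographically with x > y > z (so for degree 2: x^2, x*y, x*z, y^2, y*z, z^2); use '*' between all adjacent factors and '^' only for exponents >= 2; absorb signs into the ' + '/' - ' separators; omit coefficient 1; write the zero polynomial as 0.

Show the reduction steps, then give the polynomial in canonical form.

trace(b a^2) = trace(a) * trace(b a) - trace(b)  (reduce the a square) = x*z - y
trace(b a^3) = trace(a) * trace(b a^2) - trace(b a)  (reduce the a square) = x^2*z - x*y - z
reduce: trace(a^2 b a^2) = trace(a) * trace(b a^3) - trace(b a^2)  (reduce the a square) = x^3*z - x^2*y - 2*x*z + y
reduce: trace(b a b a) = trace(a b) * trace(a b) - trace(1)  (split on a) = z^2 - 2
trace(b a b) = trace(b) * trace(a b) - trace(a)  (reduce the b square) = y*z - x
so trace(b a^2 b a) = trace(a) * trace(b a b a) - trace(b a b)  (reduce the a square) = x*z^2 - y*z - x
trace(b^2) = trace(b) * trace(b) - trace(1)  (reduce the b square) = y^2 - 2
trace(b a^2 b) = trace(a) * trace(b^2 a) - trace(b^2)  (reduce the a square) = x*y*z - x^2 - y^2 + 2
reduce: trace(a b a^2 b a) = trace(a) * trace(b a^2 b a) - trace(b a^2 b)  (reduce the a square) = x^2*z^2 - 2*x*y*z + y^2 - 2
trace(a b a^2 b a^2) = trace(a) * trace(a b a^2 b a) - trace(a b a^2 b)  (reduce the a square) = x^3*z^2 - 2*x^2*y*z + x*y^2 - x*z^2 + y*z - x
trace(b a b a b a) = trace(b a b a) * trace(b a) - trace(a b)  (split on b) = z^3 - 3*z
trace(b a b a b) = trace(b) * trace(a b a b) - trace(a b a)  (reduce the b square) = y*z^2 - x*z - y
so trace(b a b a^2 b a) = trace(a) * trace(b a b a b a) - trace(b a b a b)  (reduce the a square) = x*z^3 - y*z^2 - 2*x*z + y
trace(b^2 a b) = trace(b) * trace(b a b) - trace(b a)  (reduce the b square) = y^2*z - x*y - z
trace(b a b a^2 b) = trace(a) * trace(b^2 a b a) - trace(b^2 a b)  (reduce the a square) = x*y*z^2 - x^2*z - y^2*z + z
trace(a b a^2 b a^2 b) = trace(a) * trace(b a b a^2 b a) - trace(b a b a^2 b)  (reduce the a square) = x^2*z^3 - 2*x*y*z^2 - x^2*z + y^2*z + x*y - z
trace(b a^2 b a^2 b^-1 a) = trace(a b a^2 b a^2) * trace(b) - trace(a b a^2 b a^2 b)  (eliminate b^-1) = x^3*y*z^2 - 2*x^2*y^2*z - x^2*z^3 + x*y^3 + x*y*z^2 + x^2*z - 2*x*y + z
trace(b a^2 b a^2 b^-1 a^-1) = trace(b a^2 b a^2 b^-1) * trace(a) - trace(b a^2 b a^2 b^-1 a)  (eliminate a^-1) = -x^3*y*z^2 + x^4*z + 2*x^2*y^2*z + x^2*z^3 - x^3*y - x*y^3 - x*y*z^2 - 3*x^2*z + 3*x*y - z
reduce: trace(b^-1 a^-2 b a^2 b a^2) = trace(b a^2 b a^2 b^-1 a^-1) * trace(a) - trace(b a^2 b a^2 b^-1)  (eliminate a^-1) = -x^4*y*z^2 + x^5*z + 2*x^3*y^2*z + x^3*z^3 - x^4*y - x^2*y^3 - x^2*y*z^2 - 4*x^3*z + 4*x^2*y + x*z - y
trace(a^2 b a^2 b^-2 a^-2 b) = trace(b^-1 a^-2 b a^2 b a^2) * trace(b) - trace(b^-1 a^-2 b a^2 b a^2 b)  (eliminate b^-1) = -x^4*y^2*z^2 + x^5*y*z + 2*x^3*y^3*z + x^3*y*z^3 - x^4*y^2 - x^2*y^4 - x^2*y^2*z^2 - 4*x^3*y*z + 4*x^2*y^2 + x^2 - 2

-x^4*y^2*z^2 + x^5*y*z + 2*x^3*y^3*z + x^3*y*z^3 - x^4*y^2 - x^2*y^4 - x^2*y^2*z^2 - 4*x^3*y*z + 4*x^2*y^2 + x^2 - 2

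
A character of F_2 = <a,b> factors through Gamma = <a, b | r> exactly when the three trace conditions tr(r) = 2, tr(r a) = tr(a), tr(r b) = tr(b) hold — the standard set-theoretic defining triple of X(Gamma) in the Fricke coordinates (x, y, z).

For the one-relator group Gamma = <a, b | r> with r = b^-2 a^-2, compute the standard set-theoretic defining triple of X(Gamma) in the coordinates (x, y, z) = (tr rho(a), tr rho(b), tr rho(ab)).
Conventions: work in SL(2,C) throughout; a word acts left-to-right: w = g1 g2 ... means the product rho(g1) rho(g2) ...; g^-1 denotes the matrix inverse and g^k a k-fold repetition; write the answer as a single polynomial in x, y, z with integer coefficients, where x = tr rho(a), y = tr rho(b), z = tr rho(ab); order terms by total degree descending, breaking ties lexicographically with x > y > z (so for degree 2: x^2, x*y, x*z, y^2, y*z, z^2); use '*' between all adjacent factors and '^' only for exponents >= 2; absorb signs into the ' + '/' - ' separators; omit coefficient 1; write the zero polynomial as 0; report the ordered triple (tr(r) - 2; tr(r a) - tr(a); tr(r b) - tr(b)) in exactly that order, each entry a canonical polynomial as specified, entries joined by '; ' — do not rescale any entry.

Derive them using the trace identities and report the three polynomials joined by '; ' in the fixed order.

tr(a^-1) = tr(a) = x
tr(a^-2) = tr(a^-1) * tr(a) - tr(1) = x^2 - 2
tr(b a^-1) = tr(b) * tr(a) - tr(b a) = x*y - z
tr(a^-2 b) = tr(b a^-1) * tr(a) - tr(b) = x^2*y - x*z - y
so tr(b^-1 a^-2) = tr(a^-2) * tr(b) - tr(a^-2 b) = x*z - y
tr(b^-2 a^-2) = tr(b^-1 a^-2) * tr(b) - tr(b^-1 a^-2 b) = x*y*z - x^2 - y^2 + 2
reduce: tr(b^-2 a^-1) = tr(b^-1 a^-1) * tr(b) - tr(b^-1 a^-1 b)  (eliminate b^-1) = y*z - x
assemble the triple (tr(r) - 2; tr(r a) - x; tr(r b) - y)

x*y*z - x^2 - y^2; y*z - 2*x; x*z - 2*y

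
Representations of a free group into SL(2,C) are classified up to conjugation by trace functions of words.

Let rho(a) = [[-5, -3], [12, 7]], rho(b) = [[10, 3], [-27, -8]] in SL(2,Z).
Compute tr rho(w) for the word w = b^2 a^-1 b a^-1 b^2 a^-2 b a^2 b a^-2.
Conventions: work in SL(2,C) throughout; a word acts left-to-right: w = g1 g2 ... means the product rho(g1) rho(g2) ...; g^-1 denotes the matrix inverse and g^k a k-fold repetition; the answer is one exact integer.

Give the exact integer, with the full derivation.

1205678

rho(b) = [[10, 3], [-27, -8]]
... * rho(b) = [[10, 3], [-27, -8]]  ->  [[19, 6], [-54, -17]]
... * rho(a^-1) = [[7, 3], [-12, -5]]  ->  [[61, 27], [-174, -77]]
... * rho(b) = [[10, 3], [-27, -8]]  ->  [[-119, -33], [339, 94]]
... * rho(a^-1) = [[7, 3], [-12, -5]]  ->  [[-437, -192], [1245, 547]]
... * rho(b) = [[10, 3], [-27, -8]]  ->  [[814, 225], [-2319, -641]]
... * rho(b) = [[10, 3], [-27, -8]]  ->  [[2065, 642], [-5883, -1829]]
... * rho(a^-1) = [[7, 3], [-12, -5]]  ->  [[6751, 2985], [-19233, -8504]]
... * rho(a^-1) = [[7, 3], [-12, -5]]  ->  [[11437, 5328], [-32583, -15179]]
... * rho(b) = [[10, 3], [-27, -8]]  ->  [[-29486, -8313], [84003, 23683]]
... * rho(a) = [[-5, -3], [12, 7]]  ->  [[47674, 30267], [-135819, -86228]]
... * rho(a) = [[-5, -3], [12, 7]]  ->  [[124834, 68847], [-355641, -196139]]
... * rho(b) = [[10, 3], [-27, -8]]  ->  [[-610529, -176274], [1739343, 502189]]
... * rho(a^-1) = [[7, 3], [-12, -5]]  ->  [[-2158415, -950217], [6149133, 2707084]]
... * rho(a^-1) = [[7, 3], [-12, -5]]  ->  [[-3706301, -1724160], [10558923, 4911979]]
tr = -3706301 + 4911979 = 1205678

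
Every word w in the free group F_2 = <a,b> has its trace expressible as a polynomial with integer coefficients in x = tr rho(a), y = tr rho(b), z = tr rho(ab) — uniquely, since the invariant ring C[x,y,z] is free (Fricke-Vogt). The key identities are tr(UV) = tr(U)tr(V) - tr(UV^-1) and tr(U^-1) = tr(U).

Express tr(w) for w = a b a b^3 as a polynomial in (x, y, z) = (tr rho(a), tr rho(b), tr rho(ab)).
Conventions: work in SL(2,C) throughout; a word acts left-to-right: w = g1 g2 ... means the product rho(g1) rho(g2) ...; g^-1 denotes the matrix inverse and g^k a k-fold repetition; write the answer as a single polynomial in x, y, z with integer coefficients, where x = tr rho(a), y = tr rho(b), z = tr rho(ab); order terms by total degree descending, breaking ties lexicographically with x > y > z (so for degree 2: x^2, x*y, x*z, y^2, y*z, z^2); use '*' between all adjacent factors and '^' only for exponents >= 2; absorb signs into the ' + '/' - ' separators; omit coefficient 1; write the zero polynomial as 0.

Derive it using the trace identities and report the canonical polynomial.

y^2*z^2 - x*y*z - y^2 - z^2 + 2

trace(a b a b) = trace(b a)*trace(b a) - trace(1)   [split at repeated b] = z^2 - 2
reduce: trace(a b a) = trace(a)*trace(b a) - trace(b) = x*z - y
trace(b a b a b) = trace(b)*trace(a b a b) - trace(a b a) = y*z^2 - x*z - y
reduce: trace(a b a b^3) = trace(b)*trace(b a b a b) - trace(b a b a) = y^2*z^2 - x*y*z - y^2 - z^2 + 2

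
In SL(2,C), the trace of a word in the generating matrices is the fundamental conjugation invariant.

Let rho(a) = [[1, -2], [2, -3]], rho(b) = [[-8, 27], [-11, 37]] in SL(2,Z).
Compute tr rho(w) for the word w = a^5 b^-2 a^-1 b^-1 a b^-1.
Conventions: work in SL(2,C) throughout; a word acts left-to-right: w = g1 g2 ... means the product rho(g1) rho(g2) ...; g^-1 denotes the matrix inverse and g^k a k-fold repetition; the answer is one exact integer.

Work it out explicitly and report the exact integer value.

rho(a) = [[1, -2], [2, -3]]
... * rho(a) = [[1, -2], [2, -3]]  ->  [[-3, 4], [-4, 5]]
... * rho(a) = [[1, -2], [2, -3]]  ->  [[5, -6], [6, -7]]
... * rho(a) = [[1, -2], [2, -3]]  ->  [[-7, 8], [-8, 9]]
... * rho(a) = [[1, -2], [2, -3]]  ->  [[9, -10], [10, -11]]
... * rho(b^-1) = [[37, -27], [11, -8]]  ->  [[223, -163], [249, -182]]
... * rho(b^-1) = [[37, -27], [11, -8]]  ->  [[6458, -4717], [7211, -5267]]
... * rho(a^-1) = [[-3, 2], [-2, 1]]  ->  [[-9940, 8199], [-11099, 9155]]
... * rho(b^-1) = [[37, -27], [11, -8]]  ->  [[-277591, 202788], [-309958, 226433]]
... * rho(a) = [[1, -2], [2, -3]]  ->  [[127985, -53182], [142908, -59383]]
... * rho(b^-1) = [[37, -27], [11, -8]]  ->  [[4150443, -3030139], [4634383, -3383452]]
tr = 4150443 + -3383452 = 766991

766991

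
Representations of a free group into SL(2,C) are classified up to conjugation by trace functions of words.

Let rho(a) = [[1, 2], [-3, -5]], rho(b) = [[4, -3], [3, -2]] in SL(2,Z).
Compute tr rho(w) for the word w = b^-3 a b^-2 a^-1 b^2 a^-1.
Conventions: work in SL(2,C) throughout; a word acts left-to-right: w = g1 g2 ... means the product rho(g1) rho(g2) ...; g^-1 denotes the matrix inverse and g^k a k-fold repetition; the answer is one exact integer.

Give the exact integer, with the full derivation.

rho(b^-1) = [[-2, 3], [-3, 4]]
... * rho(b^-1) = [[-2, 3], [-3, 4]]  ->  [[-5, 6], [-6, 7]]
... * rho(b^-1) = [[-2, 3], [-3, 4]]  ->  [[-8, 9], [-9, 10]]
... * rho(a) = [[1, 2], [-3, -5]]  ->  [[-35, -61], [-39, -68]]
... * rho(b^-1) = [[-2, 3], [-3, 4]]  ->  [[253, -349], [282, -389]]
... * rho(b^-1) = [[-2, 3], [-3, 4]]  ->  [[541, -637], [603, -710]]
... * rho(a^-1) = [[-5, -2], [3, 1]]  ->  [[-4616, -1719], [-5145, -1916]]
... * rho(b) = [[4, -3], [3, -2]]  ->  [[-23621, 17286], [-26328, 19267]]
... * rho(b) = [[4, -3], [3, -2]]  ->  [[-42626, 36291], [-47511, 40450]]
... * rho(a^-1) = [[-5, -2], [3, 1]]  ->  [[322003, 121543], [358905, 135472]]
tr = 322003 + 135472 = 457475

457475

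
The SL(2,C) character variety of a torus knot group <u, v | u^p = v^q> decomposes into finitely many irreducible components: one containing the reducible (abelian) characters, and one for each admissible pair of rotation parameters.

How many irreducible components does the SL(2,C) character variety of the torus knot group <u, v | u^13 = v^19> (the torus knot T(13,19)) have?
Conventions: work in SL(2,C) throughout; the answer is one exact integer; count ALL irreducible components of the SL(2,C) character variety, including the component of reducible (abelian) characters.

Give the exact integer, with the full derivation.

109

For T(13,19): irreducibility forces the central element u^13 = v^19 to one of +I, -I.
On an irreducible component, tr(u) is locked at 2*cos(pi*alpha/13) for some alpha in 1..12, and tr(v) at 2*cos(pi*beta/19) for some beta in 1..18.
u^13 = (-1)^alpha I and v^19 = (-1)^beta I must agree, so alpha and beta have equal parity.
Enumerate parity-matched pairs: 6*9 odd-odd plus 6*9 even-even gives 108.
Total: 108 irreducible-character components + 1 reducible (abelian) component = 109.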